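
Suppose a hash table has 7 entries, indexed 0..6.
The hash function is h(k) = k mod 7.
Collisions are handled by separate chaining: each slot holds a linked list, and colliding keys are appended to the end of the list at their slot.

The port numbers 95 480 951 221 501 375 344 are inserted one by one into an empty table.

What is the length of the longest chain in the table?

Insert 95: h=4, bucket 4 empty → new chain.
Insert 480: h=4, bucket 4 nonempty → append to chain.
Insert 951: h=6, bucket 6 empty → new chain.
Insert 221: h=4, bucket 4 nonempty → append to chain.
Insert 501: h=4, bucket 4 nonempty → append to chain.
Insert 375: h=4, bucket 4 nonempty → append to chain.
Insert 344: h=1, bucket 1 empty → new chain.
Final buckets:
0: _
1: 344
2: _
3: _
4: 95 -> 480 -> 221 -> 501 -> 375
5: _
6: 951

5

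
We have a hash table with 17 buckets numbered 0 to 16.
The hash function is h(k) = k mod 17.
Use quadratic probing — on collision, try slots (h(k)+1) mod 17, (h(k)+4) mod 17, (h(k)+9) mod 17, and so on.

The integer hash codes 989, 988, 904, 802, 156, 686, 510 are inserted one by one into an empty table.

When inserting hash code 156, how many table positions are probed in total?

4

Insert 989: h=3, slot 3 empty -> index 3.
Insert 988: h=2, slot 2 empty -> index 2.
Insert 904: h=3, slot 3 occupied -> index 4.
Insert 802: h=3, slots 3,4 occupied -> index 7.
Insert 156: h=3, slots 3,4,7 occupied -> index 12.
Insert 686: h=6, slot 6 empty -> index 6.
Insert 510: h=0, slot 0 empty -> index 0.
Table: [510, —, 988, 989, 904, —, 686, 802, —, —, —, —, 156, —, —, —, —]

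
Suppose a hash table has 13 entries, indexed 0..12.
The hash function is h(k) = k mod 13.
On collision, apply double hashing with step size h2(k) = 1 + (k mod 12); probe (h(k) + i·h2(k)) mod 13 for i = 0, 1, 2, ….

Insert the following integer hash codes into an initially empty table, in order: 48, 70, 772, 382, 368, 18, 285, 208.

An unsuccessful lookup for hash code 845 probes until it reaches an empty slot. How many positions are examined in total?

5

48 hashes to 9; slot 9 is free → place at 9.
70 hashes to 5; slot 5 is free → place at 5.
772 hashes to 5, h2=5; 5 taken → place at 10.
382 hashes to 5, h2=11; 5 taken → place at 3.
368 hashes to 4; slot 4 is free → place at 4.
18 hashes to 5, h2=7; 5 taken → place at 12.
285 hashes to 12, h2=10; 12,9 taken → place at 6.
208 hashes to 0; slot 0 is free → place at 0.
Table: [208, _, _, 382, 368, 70, 285, _, _, 48, 772, _, 18]
Lookup 845: h=0, h2=6, probe 0,6,12,5,11 → slot 11 empty, not found.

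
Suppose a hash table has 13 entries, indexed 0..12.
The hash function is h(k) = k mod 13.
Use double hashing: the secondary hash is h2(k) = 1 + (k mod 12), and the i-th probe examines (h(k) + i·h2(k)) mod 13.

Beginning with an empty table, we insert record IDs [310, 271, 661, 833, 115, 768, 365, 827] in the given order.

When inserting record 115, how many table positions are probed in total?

310: h=11 → slot 11
271: h=11, h2=8, probe 11,6 → slot 6
661: h=11, h2=2, probe 11,0 → slot 0
833: h=1 → slot 1
115: h=11, h2=8, probe 11,6,1,9 → slot 9
768: h=1, h2=1, probe 1,2 → slot 2
365: h=1, h2=6, probe 1,7 → slot 7
827: h=8 → slot 8
Table: [661, 833, 768, -, -, -, 271, 365, 827, 115, -, 310, -]

4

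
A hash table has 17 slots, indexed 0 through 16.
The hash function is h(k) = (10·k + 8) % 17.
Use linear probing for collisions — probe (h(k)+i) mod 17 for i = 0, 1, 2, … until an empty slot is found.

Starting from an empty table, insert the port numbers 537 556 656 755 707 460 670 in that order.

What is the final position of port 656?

537 hashes to 6; slot 6 is free -> place at 6.
556 hashes to 9; slot 9 is free -> place at 9.
656 hashes to 6; 6 taken -> place at 7.
755 hashes to 10; slot 10 is free -> place at 10.
707 hashes to 6; 6,7 taken -> place at 8.
460 hashes to 1; slot 1 is free -> place at 1.
670 hashes to 10; 10 taken -> place at 11.
Table: [., 460, ., ., ., ., 537, 656, 707, 556, 755, 670, ., ., ., ., .]

7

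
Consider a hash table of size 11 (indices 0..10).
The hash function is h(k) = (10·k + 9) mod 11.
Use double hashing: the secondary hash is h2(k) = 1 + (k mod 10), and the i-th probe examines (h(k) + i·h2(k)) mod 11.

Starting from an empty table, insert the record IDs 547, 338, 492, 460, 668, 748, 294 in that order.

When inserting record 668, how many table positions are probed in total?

3

Insert 547: h=1, slot 1 empty -> index 1.
Insert 338: h=1, h2=9, slot 1 occupied -> index 10.
Insert 492: h=1, h2=3, slot 1 occupied -> index 4.
Insert 460: h=0, slot 0 empty -> index 0.
Insert 668: h=1, h2=9, slots 1,10 occupied -> index 8.
Insert 748: h=9, slot 9 empty -> index 9.
Insert 294: h=1, h2=5, slot 1 occupied -> index 6.
Table: [460, 547, ∅, ∅, 492, ∅, 294, ∅, 668, 748, 338]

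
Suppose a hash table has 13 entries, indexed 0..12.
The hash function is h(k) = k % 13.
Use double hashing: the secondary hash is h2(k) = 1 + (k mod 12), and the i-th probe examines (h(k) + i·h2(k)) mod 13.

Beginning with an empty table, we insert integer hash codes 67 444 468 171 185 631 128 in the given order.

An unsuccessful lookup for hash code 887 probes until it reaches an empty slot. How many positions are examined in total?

3

Insert 67: h=2, slot 2 empty → index 2.
Insert 444: h=2, h2=1, slot 2 occupied → index 3.
Insert 468: h=0, slot 0 empty → index 0.
Insert 171: h=2, h2=4, slot 2 occupied → index 6.
Insert 185: h=3, h2=6, slot 3 occupied → index 9.
Insert 631: h=7, slot 7 empty → index 7.
Insert 128: h=11, slot 11 empty → index 11.
Table: [468, ∅, 67, 444, ∅, ∅, 171, 631, ∅, 185, ∅, 128, ∅]
Lookup 887: h=3, h2=12, probe 3,2,1 → slot 1 empty, not found.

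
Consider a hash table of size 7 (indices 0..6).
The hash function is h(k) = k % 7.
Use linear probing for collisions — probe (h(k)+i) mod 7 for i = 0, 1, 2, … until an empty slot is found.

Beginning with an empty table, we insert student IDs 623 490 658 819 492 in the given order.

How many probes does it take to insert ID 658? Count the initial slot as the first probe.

3

623: h=0 -> slot 0
490: h=0, probe 0,1 -> slot 1
658: h=0, probe 0,1,2 -> slot 2
819: h=0, probe 0,1,2,3 -> slot 3
492: h=2, probe 2,3,4 -> slot 4
Table: [623, 490, 658, 819, 492, ∅, ∅]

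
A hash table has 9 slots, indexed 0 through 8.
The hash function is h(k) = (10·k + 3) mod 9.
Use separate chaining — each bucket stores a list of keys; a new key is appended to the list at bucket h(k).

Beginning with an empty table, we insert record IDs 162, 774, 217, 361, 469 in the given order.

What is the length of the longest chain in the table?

3

162 → bucket 3
774 → bucket 3 (collision)
217 → bucket 4
361 → bucket 4 (collision)
469 → bucket 4 (collision)
Final buckets:
0: .
1: .
2: .
3: 162 -> 774
4: 217 -> 361 -> 469
5: .
6: .
7: .
8: .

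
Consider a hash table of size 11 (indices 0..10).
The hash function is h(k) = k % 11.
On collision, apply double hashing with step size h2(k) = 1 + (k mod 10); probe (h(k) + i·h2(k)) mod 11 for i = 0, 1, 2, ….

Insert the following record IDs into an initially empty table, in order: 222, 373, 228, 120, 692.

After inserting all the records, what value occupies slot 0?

120

222 hashes to 2; slot 2 is free => place at 2.
373 hashes to 10; slot 10 is free => place at 10.
228 hashes to 8; slot 8 is free => place at 8.
120 hashes to 10, h2=1; 10 taken => place at 0.
692 hashes to 10, h2=3; 10,2 taken => place at 5.
Table: [120, ., 222, ., ., 692, ., ., 228, ., 373]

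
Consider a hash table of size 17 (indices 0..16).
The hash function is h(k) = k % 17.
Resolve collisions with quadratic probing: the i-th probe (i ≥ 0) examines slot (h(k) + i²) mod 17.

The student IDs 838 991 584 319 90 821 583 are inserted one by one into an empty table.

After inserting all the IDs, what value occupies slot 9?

838 hashes to 5; slot 5 is free → place at 5.
991 hashes to 5; 5 taken → place at 6.
584 hashes to 6; 6 taken → place at 7.
319 hashes to 13; slot 13 is free → place at 13.
90 hashes to 5; 5,6 taken → place at 9.
821 hashes to 5; 5,6,9 taken → place at 14.
583 hashes to 5; 5,6,9,14 taken → place at 4.
Table: [—, —, —, —, 583, 838, 991, 584, —, 90, —, —, —, 319, 821, —, —]

90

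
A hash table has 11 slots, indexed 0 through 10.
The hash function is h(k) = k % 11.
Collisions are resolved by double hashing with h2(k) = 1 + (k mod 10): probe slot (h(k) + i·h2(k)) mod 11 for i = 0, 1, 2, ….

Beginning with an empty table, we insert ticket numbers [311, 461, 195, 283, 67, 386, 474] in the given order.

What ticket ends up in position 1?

283

Insert 311: h=3, slot 3 empty -> index 3.
Insert 461: h=10, slot 10 empty -> index 10.
Insert 195: h=8, slot 8 empty -> index 8.
Insert 283: h=8, h2=4, slot 8 occupied -> index 1.
Insert 67: h=1, h2=8, slot 1 occupied -> index 9.
Insert 386: h=1, h2=7, slots 1,8 occupied -> index 4.
Insert 474: h=1, h2=5, slot 1 occupied -> index 6.
Table: [—, 283, —, 311, 386, —, 474, —, 195, 67, 461]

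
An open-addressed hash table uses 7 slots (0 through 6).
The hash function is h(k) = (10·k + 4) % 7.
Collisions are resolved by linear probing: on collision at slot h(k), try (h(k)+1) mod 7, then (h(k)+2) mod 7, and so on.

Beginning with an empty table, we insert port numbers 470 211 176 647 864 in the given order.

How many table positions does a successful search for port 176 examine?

3

470: h=0 → slot 0
211: h=0, probe 0,1 → slot 1
176: h=0, probe 0,1,2 → slot 2
647: h=6 → slot 6
864: h=6, probe 6,0,1,2,3 → slot 3
Table: [470, 211, 176, 864, ∅, ∅, 647]
Lookup 176: h=0, probe 0,1,2 → found at 2.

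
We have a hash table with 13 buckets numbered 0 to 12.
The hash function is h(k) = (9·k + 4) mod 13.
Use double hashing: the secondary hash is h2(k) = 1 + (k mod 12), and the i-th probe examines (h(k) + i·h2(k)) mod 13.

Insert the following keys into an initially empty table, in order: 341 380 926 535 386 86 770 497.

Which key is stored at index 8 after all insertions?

341: h=5 -> slot 5
380: h=5, h2=9, probe 5,1 -> slot 1
926: h=5, h2=3, probe 5,8 -> slot 8
535: h=9 -> slot 9
386: h=7 -> slot 7
86: h=11 -> slot 11
770: h=5, h2=3, probe 5,8,11,1,4 -> slot 4
497: h=5, h2=6, probe 5,11,4,10 -> slot 10
Table: [_, 380, _, _, 770, 341, _, 386, 926, 535, 497, 86, _]

926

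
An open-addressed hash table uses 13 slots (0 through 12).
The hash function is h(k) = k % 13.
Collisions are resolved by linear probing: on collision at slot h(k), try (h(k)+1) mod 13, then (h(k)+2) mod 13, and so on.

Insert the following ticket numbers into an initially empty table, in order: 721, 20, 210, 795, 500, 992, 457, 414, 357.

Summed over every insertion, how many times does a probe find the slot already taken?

Insert 721: h=6, slot 6 empty => index 6.
Insert 20: h=7, slot 7 empty => index 7.
Insert 210: h=2, slot 2 empty => index 2.
Insert 795: h=2, slot 2 occupied => index 3.
Insert 500: h=6, slots 6,7 occupied => index 8.
Insert 992: h=4, slot 4 empty => index 4.
Insert 457: h=2, slots 2,3,4 occupied => index 5.
Insert 414: h=11, slot 11 empty => index 11.
Insert 357: h=6, slots 6,7,8 occupied => index 9.
Table: [∅, ∅, 210, 795, 992, 457, 721, 20, 500, 357, ∅, 414, ∅]

9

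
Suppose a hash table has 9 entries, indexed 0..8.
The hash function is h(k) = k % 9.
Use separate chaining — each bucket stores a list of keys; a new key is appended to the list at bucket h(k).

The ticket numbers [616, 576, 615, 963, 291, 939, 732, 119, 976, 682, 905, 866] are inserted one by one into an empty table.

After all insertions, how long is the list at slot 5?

Insert 616: h=4, bucket 4 empty → new chain.
Insert 576: h=0, bucket 0 empty → new chain.
Insert 615: h=3, bucket 3 empty → new chain.
Insert 963: h=0, bucket 0 nonempty → append to chain.
Insert 291: h=3, bucket 3 nonempty → append to chain.
Insert 939: h=3, bucket 3 nonempty → append to chain.
Insert 732: h=3, bucket 3 nonempty → append to chain.
Insert 119: h=2, bucket 2 empty → new chain.
Insert 976: h=4, bucket 4 nonempty → append to chain.
Insert 682: h=7, bucket 7 empty → new chain.
Insert 905: h=5, bucket 5 empty → new chain.
Insert 866: h=2, bucket 2 nonempty → append to chain.
Final buckets:
0: 576 -> 963
1: .
2: 119 -> 866
3: 615 -> 291 -> 939 -> 732
4: 616 -> 976
5: 905
6: .
7: 682
8: .

1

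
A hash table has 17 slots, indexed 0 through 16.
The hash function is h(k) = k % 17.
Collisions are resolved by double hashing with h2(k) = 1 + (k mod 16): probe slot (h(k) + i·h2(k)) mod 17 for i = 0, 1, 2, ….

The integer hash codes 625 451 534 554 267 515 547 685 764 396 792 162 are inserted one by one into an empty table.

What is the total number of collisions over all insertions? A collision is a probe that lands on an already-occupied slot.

6

625: h=13 → slot 13
451: h=9 → slot 9
534: h=7 → slot 7
554: h=10 → slot 10
267: h=12 → slot 12
515: h=5 → slot 5
547: h=3 → slot 3
685: h=5, h2=14, probe 5,2 → slot 2
764: h=16 → slot 16
396: h=5, h2=13, probe 5,1 → slot 1
792: h=10, h2=9, probe 10,2,11 → slot 11
162: h=9, h2=3, probe 9,12,15 → slot 15
Table: [., 396, 685, 547, ., 515, ., 534, ., 451, 554, 792, 267, 625, ., 162, 764]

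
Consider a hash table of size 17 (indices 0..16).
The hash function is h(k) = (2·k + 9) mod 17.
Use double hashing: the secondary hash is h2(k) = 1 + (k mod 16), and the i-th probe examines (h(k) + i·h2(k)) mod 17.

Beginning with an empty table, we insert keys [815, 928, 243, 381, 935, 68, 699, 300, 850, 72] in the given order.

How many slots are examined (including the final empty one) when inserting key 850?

3

Insert 815: h=7, slot 7 empty => index 7.
Insert 928: h=12, slot 12 empty => index 12.
Insert 243: h=2, slot 2 empty => index 2.
Insert 381: h=6, slot 6 empty => index 6.
Insert 935: h=9, slot 9 empty => index 9.
Insert 68: h=9, h2=5, slot 9 occupied => index 14.
Insert 699: h=13, slot 13 empty => index 13.
Insert 300: h=14, h2=13, slot 14 occupied => index 10.
Insert 850: h=9, h2=3, slots 9,12 occupied => index 15.
Insert 72: h=0, slot 0 empty => index 0.
Table: [72, —, 243, —, —, —, 381, 815, —, 935, 300, —, 928, 699, 68, 850, —]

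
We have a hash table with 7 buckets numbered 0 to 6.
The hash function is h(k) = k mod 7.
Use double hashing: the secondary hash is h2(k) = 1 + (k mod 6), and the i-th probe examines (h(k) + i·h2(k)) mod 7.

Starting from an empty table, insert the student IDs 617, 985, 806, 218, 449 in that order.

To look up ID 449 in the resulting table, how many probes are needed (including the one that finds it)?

Insert 617: h=1, slot 1 empty -> index 1.
Insert 985: h=5, slot 5 empty -> index 5.
Insert 806: h=1, h2=3, slot 1 occupied -> index 4.
Insert 218: h=1, h2=3, slots 1,4 occupied -> index 0.
Insert 449: h=1, h2=6, slots 1,0 occupied -> index 6.
Table: [218, 617, —, —, 806, 985, 449]
Lookup 449: h=1, h2=6, probe 1,0,6 → found at 6.

3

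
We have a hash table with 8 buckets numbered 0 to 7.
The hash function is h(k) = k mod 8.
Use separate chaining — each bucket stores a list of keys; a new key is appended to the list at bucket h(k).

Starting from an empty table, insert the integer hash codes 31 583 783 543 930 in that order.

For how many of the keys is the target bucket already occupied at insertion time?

Insert 31: h=7, bucket 7 empty → new chain.
Insert 583: h=7, bucket 7 nonempty → append to chain.
Insert 783: h=7, bucket 7 nonempty → append to chain.
Insert 543: h=7, bucket 7 nonempty → append to chain.
Insert 930: h=2, bucket 2 empty → new chain.
Final buckets:
0: -
1: -
2: 930
3: -
4: -
5: -
6: -
7: 31 -> 583 -> 783 -> 543

3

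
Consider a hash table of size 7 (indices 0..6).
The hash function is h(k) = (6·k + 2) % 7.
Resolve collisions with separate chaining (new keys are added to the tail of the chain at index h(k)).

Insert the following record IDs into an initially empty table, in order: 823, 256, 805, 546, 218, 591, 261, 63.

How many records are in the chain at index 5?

823 → bucket 5
256 → bucket 5 (collision)
805 → bucket 2
546 → bucket 2 (collision)
218 → bucket 1
591 → bucket 6
261 → bucket 0
63 → bucket 2 (collision)
Final buckets:
0: 261
1: 218
2: 805 -> 546 -> 63
3: .
4: .
5: 823 -> 256
6: 591

2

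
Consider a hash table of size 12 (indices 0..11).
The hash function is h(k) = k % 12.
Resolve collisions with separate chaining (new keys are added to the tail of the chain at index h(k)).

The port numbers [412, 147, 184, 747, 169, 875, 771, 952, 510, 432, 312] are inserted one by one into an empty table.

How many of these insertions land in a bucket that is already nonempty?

5

412 -> bucket 4
147 -> bucket 3
184 -> bucket 4 (collision)
747 -> bucket 3 (collision)
169 -> bucket 1
875 -> bucket 11
771 -> bucket 3 (collision)
952 -> bucket 4 (collision)
510 -> bucket 6
432 -> bucket 0
312 -> bucket 0 (collision)
Final buckets:
0: 432 -> 312
1: 169
2: ∅
3: 147 -> 747 -> 771
4: 412 -> 184 -> 952
5: ∅
6: 510
7: ∅
8: ∅
9: ∅
10: ∅
11: 875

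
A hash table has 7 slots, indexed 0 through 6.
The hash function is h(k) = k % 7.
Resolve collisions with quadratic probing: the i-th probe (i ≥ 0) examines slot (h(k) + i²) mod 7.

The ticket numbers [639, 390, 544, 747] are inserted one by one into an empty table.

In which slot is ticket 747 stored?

0

639 hashes to 2; slot 2 is free => place at 2.
390 hashes to 5; slot 5 is free => place at 5.
544 hashes to 5; 5 taken => place at 6.
747 hashes to 5; 5,6,2 taken => place at 0.
Table: [747, ∅, 639, ∅, ∅, 390, 544]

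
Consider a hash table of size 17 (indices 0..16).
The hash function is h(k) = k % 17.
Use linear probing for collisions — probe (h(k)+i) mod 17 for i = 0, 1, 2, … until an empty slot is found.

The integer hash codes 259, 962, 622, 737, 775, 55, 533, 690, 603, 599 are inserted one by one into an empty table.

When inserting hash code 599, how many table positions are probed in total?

259 hashes to 4; slot 4 is free → place at 4.
962 hashes to 10; slot 10 is free → place at 10.
622 hashes to 10; 10 taken → place at 11.
737 hashes to 6; slot 6 is free → place at 6.
775 hashes to 10; 10,11 taken → place at 12.
55 hashes to 4; 4 taken → place at 5.
533 hashes to 6; 6 taken → place at 7.
690 hashes to 10; 10,11,12 taken → place at 13.
603 hashes to 8; slot 8 is free → place at 8.
599 hashes to 4; 4,5,6,7,8 taken → place at 9.
Table: [_, _, _, _, 259, 55, 737, 533, 603, 599, 962, 622, 775, 690, _, _, _]

6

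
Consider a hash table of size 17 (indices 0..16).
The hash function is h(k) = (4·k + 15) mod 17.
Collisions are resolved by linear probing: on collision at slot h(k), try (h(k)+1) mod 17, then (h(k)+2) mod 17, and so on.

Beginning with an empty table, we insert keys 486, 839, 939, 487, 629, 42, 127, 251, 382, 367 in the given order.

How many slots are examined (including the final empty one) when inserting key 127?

4

486: h=4 → slot 4
839: h=5 → slot 5
939: h=14 → slot 14
487: h=8 → slot 8
629: h=15 → slot 15
42: h=13 → slot 13
127: h=13, probe 13,14,15,16 → slot 16
251: h=16, probe 16,0 → slot 0
382: h=13, probe 13,14,15,16,0,1 → slot 1
367: h=4, probe 4,5,6 → slot 6
Table: [251, 382, -, -, 486, 839, 367, -, 487, -, -, -, -, 42, 939, 629, 127]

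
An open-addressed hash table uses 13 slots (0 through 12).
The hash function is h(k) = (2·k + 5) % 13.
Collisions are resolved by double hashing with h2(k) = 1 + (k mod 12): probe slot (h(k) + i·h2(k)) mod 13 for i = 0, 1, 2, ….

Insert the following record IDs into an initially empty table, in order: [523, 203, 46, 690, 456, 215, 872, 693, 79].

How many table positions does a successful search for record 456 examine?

523 hashes to 11; slot 11 is free → place at 11.
203 hashes to 8; slot 8 is free → place at 8.
46 hashes to 6; slot 6 is free → place at 6.
690 hashes to 7; slot 7 is free → place at 7.
456 hashes to 7, h2=1; 7,8 taken → place at 9.
215 hashes to 6, h2=12; 6 taken → place at 5.
872 hashes to 7, h2=9; 7 taken → place at 3.
693 hashes to 0; slot 0 is free → place at 0.
79 hashes to 7, h2=8; 7 taken → place at 2.
Table: [693, ∅, 79, 872, ∅, 215, 46, 690, 203, 456, ∅, 523, ∅]
Lookup 456: h=7, h2=1, probe 7,8,9 → found at 9.

3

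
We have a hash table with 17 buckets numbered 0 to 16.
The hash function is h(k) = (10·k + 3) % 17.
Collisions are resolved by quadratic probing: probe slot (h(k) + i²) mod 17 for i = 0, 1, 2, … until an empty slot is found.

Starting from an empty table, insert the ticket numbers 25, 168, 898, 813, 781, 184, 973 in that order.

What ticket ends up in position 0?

168

Insert 25: h=15, slot 15 empty => index 15.
Insert 168: h=0, slot 0 empty => index 0.
Insert 898: h=7, slot 7 empty => index 7.
Insert 813: h=7, slot 7 occupied => index 8.
Insert 781: h=10, slot 10 empty => index 10.
Insert 184: h=7, slots 7,8 occupied => index 11.
Insert 973: h=9, slot 9 empty => index 9.
Table: [168, —, —, —, —, —, —, 898, 813, 973, 781, 184, —, —, —, 25, —]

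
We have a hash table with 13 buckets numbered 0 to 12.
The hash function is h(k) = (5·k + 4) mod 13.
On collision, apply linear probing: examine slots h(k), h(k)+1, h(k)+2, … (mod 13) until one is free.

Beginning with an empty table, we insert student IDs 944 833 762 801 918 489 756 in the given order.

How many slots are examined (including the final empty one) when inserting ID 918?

Insert 944: h=5, slot 5 empty -> index 5.
Insert 833: h=9, slot 9 empty -> index 9.
Insert 762: h=5, slot 5 occupied -> index 6.
Insert 801: h=5, slots 5,6 occupied -> index 7.
Insert 918: h=5, slots 5,6,7 occupied -> index 8.
Insert 489: h=5, slots 5,6,7,8,9 occupied -> index 10.
Insert 756: h=1, slot 1 empty -> index 1.
Table: [∅, 756, ∅, ∅, ∅, 944, 762, 801, 918, 833, 489, ∅, ∅]

4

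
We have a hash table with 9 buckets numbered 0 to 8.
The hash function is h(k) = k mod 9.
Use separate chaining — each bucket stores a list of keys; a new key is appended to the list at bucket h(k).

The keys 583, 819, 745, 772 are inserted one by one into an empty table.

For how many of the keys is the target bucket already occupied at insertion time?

583 -> bucket 7
819 -> bucket 0
745 -> bucket 7 (collision)
772 -> bucket 7 (collision)
Final buckets:
0: 819
1: .
2: .
3: .
4: .
5: .
6: .
7: 583 -> 745 -> 772
8: .

2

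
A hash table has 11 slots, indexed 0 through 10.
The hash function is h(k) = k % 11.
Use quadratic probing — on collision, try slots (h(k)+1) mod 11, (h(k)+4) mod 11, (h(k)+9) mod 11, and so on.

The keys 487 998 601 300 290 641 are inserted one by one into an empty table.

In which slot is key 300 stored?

487: h=3 => slot 3
998: h=8 => slot 8
601: h=7 => slot 7
300: h=3, probe 3,4 => slot 4
290: h=4, probe 4,5 => slot 5
641: h=3, probe 3,4,7,1 => slot 1
Table: [—, 641, —, 487, 300, 290, —, 601, 998, —, —]

4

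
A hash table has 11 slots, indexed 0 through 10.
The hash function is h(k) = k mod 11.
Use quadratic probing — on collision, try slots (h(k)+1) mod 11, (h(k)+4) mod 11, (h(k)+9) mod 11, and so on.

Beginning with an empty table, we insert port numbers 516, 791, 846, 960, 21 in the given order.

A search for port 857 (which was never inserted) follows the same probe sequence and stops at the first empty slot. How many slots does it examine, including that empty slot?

Insert 516: h=10, slot 10 empty → index 10.
Insert 791: h=10, slot 10 occupied → index 0.
Insert 846: h=10, slots 10,0 occupied → index 3.
Insert 960: h=3, slot 3 occupied → index 4.
Insert 21: h=10, slots 10,0,3 occupied → index 8.
Table: [791, -, -, 846, 960, -, -, -, 21, -, 516]
Lookup 857: h=10, probe 10,0,3,8,4,2 → slot 2 empty, not found.

6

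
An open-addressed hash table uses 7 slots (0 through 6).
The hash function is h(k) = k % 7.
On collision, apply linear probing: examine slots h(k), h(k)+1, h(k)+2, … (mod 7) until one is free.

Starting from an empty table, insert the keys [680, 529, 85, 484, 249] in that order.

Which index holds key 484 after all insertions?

Insert 680: h=1, slot 1 empty => index 1.
Insert 529: h=4, slot 4 empty => index 4.
Insert 85: h=1, slot 1 occupied => index 2.
Insert 484: h=1, slots 1,2 occupied => index 3.
Insert 249: h=4, slot 4 occupied => index 5.
Table: [-, 680, 85, 484, 529, 249, -]

3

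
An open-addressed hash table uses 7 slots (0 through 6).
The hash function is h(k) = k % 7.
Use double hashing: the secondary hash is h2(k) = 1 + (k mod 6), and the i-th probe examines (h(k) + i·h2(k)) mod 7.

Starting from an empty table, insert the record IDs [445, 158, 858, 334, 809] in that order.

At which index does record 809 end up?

2

445: h=4 => slot 4
158: h=4, h2=3, probe 4,0 => slot 0
858: h=4, h2=1, probe 4,5 => slot 5
334: h=5, h2=5, probe 5,3 => slot 3
809: h=4, h2=6, probe 4,3,2 => slot 2
Table: [158, ∅, 809, 334, 445, 858, ∅]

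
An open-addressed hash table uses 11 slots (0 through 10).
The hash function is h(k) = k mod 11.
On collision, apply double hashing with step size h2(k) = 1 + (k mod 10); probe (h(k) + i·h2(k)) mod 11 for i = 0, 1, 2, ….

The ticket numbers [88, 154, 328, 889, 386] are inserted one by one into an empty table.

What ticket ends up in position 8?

889

Insert 88: h=0, slot 0 empty -> index 0.
Insert 154: h=0, h2=5, slot 0 occupied -> index 5.
Insert 328: h=9, slot 9 empty -> index 9.
Insert 889: h=9, h2=10, slot 9 occupied -> index 8.
Insert 386: h=1, slot 1 empty -> index 1.
Table: [88, 386, ., ., ., 154, ., ., 889, 328, .]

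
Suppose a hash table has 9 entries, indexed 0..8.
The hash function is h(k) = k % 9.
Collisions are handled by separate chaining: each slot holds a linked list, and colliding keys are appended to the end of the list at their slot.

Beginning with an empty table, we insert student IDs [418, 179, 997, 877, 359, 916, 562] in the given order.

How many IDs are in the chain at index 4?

Insert 418: h=4, bucket 4 empty → new chain.
Insert 179: h=8, bucket 8 empty → new chain.
Insert 997: h=7, bucket 7 empty → new chain.
Insert 877: h=4, bucket 4 nonempty → append to chain.
Insert 359: h=8, bucket 8 nonempty → append to chain.
Insert 916: h=7, bucket 7 nonempty → append to chain.
Insert 562: h=4, bucket 4 nonempty → append to chain.
Final buckets:
0: —
1: —
2: —
3: —
4: 418 -> 877 -> 562
5: —
6: —
7: 997 -> 916
8: 179 -> 359

3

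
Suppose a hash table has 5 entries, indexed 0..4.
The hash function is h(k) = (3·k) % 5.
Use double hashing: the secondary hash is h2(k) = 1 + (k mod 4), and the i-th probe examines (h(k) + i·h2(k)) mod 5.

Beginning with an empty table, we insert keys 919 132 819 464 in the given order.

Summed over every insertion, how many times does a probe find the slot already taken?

919 hashes to 2; slot 2 is free -> place at 2.
132 hashes to 1; slot 1 is free -> place at 1.
819 hashes to 2, h2=4; 2,1 taken -> place at 0.
464 hashes to 2, h2=1; 2 taken -> place at 3.
Table: [819, 132, 919, 464, ∅]

3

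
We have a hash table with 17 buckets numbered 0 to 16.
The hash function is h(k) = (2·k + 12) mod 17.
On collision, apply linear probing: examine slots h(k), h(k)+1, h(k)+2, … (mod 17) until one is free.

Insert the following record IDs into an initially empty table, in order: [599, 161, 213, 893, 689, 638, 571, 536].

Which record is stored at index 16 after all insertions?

599 hashes to 3; slot 3 is free => place at 3.
161 hashes to 11; slot 11 is free => place at 11.
213 hashes to 13; slot 13 is free => place at 13.
893 hashes to 13; 13 taken => place at 14.
689 hashes to 13; 13,14 taken => place at 15.
638 hashes to 13; 13,14,15 taken => place at 16.
571 hashes to 15; 15,16 taken => place at 0.
536 hashes to 13; 13,14,15,16,0 taken => place at 1.
Table: [571, 536, _, 599, _, _, _, _, _, _, _, 161, _, 213, 893, 689, 638]

638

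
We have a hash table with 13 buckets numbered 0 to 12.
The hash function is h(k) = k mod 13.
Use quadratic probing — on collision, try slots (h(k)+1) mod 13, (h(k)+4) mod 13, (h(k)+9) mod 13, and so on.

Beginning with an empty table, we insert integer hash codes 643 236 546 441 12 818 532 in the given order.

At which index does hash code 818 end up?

8

Insert 643: h=6, slot 6 empty → index 6.
Insert 236: h=2, slot 2 empty → index 2.
Insert 546: h=0, slot 0 empty → index 0.
Insert 441: h=12, slot 12 empty → index 12.
Insert 12: h=12, slots 12,0 occupied → index 3.
Insert 818: h=12, slots 12,0,3 occupied → index 8.
Insert 532: h=12, slots 12,0,3,8,2 occupied → index 11.
Table: [546, -, 236, 12, -, -, 643, -, 818, -, -, 532, 441]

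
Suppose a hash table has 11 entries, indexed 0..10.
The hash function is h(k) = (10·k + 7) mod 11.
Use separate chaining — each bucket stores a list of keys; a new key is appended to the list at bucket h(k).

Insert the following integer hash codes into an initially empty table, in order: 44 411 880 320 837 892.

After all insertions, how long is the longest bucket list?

44 → bucket 7
411 → bucket 3
880 → bucket 7 (collision)
320 → bucket 6
837 → bucket 6 (collision)
892 → bucket 6 (collision)
Final buckets:
0: _
1: _
2: _
3: 411
4: _
5: _
6: 320 -> 837 -> 892
7: 44 -> 880
8: _
9: _
10: _

3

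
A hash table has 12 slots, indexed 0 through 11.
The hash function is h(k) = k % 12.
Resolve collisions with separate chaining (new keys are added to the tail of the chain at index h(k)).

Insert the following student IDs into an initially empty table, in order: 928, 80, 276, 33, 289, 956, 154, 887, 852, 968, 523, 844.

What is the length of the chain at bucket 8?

928 -> bucket 4
80 -> bucket 8
276 -> bucket 0
33 -> bucket 9
289 -> bucket 1
956 -> bucket 8 (collision)
154 -> bucket 10
887 -> bucket 11
852 -> bucket 0 (collision)
968 -> bucket 8 (collision)
523 -> bucket 7
844 -> bucket 4 (collision)
Final buckets:
0: 276 -> 852
1: 289
2: —
3: —
4: 928 -> 844
5: —
6: —
7: 523
8: 80 -> 956 -> 968
9: 33
10: 154
11: 887

3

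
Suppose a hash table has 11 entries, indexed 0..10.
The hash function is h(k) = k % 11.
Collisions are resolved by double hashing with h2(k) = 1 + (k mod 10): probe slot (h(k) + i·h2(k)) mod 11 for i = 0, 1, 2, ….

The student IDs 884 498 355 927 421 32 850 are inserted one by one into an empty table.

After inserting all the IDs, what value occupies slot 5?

421

884 hashes to 4; slot 4 is free -> place at 4.
498 hashes to 3; slot 3 is free -> place at 3.
355 hashes to 3, h2=6; 3 taken -> place at 9.
927 hashes to 3, h2=8; 3 taken -> place at 0.
421 hashes to 3, h2=2; 3 taken -> place at 5.
32 hashes to 10; slot 10 is free -> place at 10.
850 hashes to 3, h2=1; 3,4,5 taken -> place at 6.
Table: [927, ., ., 498, 884, 421, 850, ., ., 355, 32]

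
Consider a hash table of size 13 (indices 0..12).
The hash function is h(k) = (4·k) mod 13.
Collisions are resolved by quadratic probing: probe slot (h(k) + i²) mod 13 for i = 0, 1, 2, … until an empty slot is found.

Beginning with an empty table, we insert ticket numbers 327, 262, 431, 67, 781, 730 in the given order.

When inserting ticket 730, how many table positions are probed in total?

327 hashes to 8; slot 8 is free => place at 8.
262 hashes to 8; 8 taken => place at 9.
431 hashes to 8; 8,9 taken => place at 12.
67 hashes to 8; 8,9,12 taken => place at 4.
781 hashes to 4; 4 taken => place at 5.
730 hashes to 8; 8,9,12,4 taken => place at 11.
Table: [—, —, —, —, 67, 781, —, —, 327, 262, —, 730, 431]

5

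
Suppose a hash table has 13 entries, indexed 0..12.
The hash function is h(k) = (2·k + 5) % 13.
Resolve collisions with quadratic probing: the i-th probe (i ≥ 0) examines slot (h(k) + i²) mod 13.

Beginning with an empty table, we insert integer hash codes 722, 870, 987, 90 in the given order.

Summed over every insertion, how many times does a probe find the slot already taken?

722: h=6 => slot 6
870: h=3 => slot 3
987: h=3, probe 3,4 => slot 4
90: h=3, probe 3,4,7 => slot 7
Table: [-, -, -, 870, 987, -, 722, 90, -, -, -, -, -]

3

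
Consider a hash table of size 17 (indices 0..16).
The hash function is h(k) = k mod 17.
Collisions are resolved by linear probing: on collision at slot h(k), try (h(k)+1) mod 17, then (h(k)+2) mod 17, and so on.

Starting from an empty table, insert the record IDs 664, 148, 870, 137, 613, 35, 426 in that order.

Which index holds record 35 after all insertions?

664 hashes to 1; slot 1 is free => place at 1.
148 hashes to 12; slot 12 is free => place at 12.
870 hashes to 3; slot 3 is free => place at 3.
137 hashes to 1; 1 taken => place at 2.
613 hashes to 1; 1,2,3 taken => place at 4.
35 hashes to 1; 1,2,3,4 taken => place at 5.
426 hashes to 1; 1,2,3,4,5 taken => place at 6.
Table: [∅, 664, 137, 870, 613, 35, 426, ∅, ∅, ∅, ∅, ∅, 148, ∅, ∅, ∅, ∅]

5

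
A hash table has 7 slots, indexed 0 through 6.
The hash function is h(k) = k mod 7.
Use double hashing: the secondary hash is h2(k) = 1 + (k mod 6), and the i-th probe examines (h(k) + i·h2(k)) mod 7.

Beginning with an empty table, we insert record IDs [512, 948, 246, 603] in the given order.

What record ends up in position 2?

512: h=1 -> slot 1
948: h=3 -> slot 3
246: h=1, h2=1, probe 1,2 -> slot 2
603: h=1, h2=4, probe 1,5 -> slot 5
Table: [., 512, 246, 948, ., 603, .]

246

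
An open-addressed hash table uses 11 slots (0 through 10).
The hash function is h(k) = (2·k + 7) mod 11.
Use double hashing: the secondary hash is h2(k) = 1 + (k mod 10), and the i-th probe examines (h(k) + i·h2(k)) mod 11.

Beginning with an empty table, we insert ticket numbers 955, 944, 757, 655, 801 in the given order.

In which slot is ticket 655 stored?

Insert 955: h=3, slot 3 empty => index 3.
Insert 944: h=3, h2=5, slot 3 occupied => index 8.
Insert 757: h=3, h2=8, slot 3 occupied => index 0.
Insert 655: h=8, h2=6, slots 8,3 occupied => index 9.
Insert 801: h=3, h2=2, slot 3 occupied => index 5.
Table: [757, ∅, ∅, 955, ∅, 801, ∅, ∅, 944, 655, ∅]

9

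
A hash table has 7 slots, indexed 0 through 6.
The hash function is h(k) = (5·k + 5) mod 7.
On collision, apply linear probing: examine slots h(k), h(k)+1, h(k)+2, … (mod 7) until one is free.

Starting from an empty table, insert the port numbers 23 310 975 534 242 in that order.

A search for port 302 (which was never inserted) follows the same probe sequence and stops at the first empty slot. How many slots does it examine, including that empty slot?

4

23: h=1 -> slot 1
310: h=1, probe 1,2 -> slot 2
975: h=1, probe 1,2,3 -> slot 3
534: h=1, probe 1,2,3,4 -> slot 4
242: h=4, probe 4,5 -> slot 5
Table: [—, 23, 310, 975, 534, 242, —]
Lookup 302: h=3, probe 3,4,5,6 → slot 6 empty, not found.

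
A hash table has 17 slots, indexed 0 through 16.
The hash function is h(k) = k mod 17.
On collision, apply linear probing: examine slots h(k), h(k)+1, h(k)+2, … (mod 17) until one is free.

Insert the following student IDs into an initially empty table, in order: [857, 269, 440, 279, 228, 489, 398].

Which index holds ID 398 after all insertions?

857 hashes to 7; slot 7 is free → place at 7.
269 hashes to 14; slot 14 is free → place at 14.
440 hashes to 15; slot 15 is free → place at 15.
279 hashes to 7; 7 taken → place at 8.
228 hashes to 7; 7,8 taken → place at 9.
489 hashes to 13; slot 13 is free → place at 13.
398 hashes to 7; 7,8,9 taken → place at 10.
Table: [-, -, -, -, -, -, -, 857, 279, 228, 398, -, -, 489, 269, 440, -]

10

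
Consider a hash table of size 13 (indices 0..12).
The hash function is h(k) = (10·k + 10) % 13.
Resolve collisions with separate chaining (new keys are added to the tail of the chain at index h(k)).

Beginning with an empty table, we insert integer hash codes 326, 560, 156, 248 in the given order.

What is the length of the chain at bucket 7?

326 -> bucket 7
560 -> bucket 7 (collision)
156 -> bucket 10
248 -> bucket 7 (collision)
Final buckets:
0: .
1: .
2: .
3: .
4: .
5: .
6: .
7: 326 -> 560 -> 248
8: .
9: .
10: 156
11: .
12: .

3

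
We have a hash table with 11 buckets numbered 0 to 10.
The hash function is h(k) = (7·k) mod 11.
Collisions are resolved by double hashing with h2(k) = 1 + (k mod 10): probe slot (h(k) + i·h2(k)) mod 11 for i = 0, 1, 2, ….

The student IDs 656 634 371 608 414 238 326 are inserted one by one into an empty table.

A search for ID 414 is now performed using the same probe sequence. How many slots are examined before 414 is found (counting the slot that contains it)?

656 hashes to 5; slot 5 is free => place at 5.
634 hashes to 5, h2=5; 5 taken => place at 10.
371 hashes to 1; slot 1 is free => place at 1.
608 hashes to 10, h2=9; 10 taken => place at 8.
414 hashes to 5, h2=5; 5,10 taken => place at 4.
238 hashes to 5, h2=9; 5 taken => place at 3.
326 hashes to 5, h2=7; 5,1,8,4 taken => place at 0.
Table: [326, 371, -, 238, 414, 656, -, -, 608, -, 634]
Lookup 414: h=5, h2=5, probe 5,10,4 → found at 4.

3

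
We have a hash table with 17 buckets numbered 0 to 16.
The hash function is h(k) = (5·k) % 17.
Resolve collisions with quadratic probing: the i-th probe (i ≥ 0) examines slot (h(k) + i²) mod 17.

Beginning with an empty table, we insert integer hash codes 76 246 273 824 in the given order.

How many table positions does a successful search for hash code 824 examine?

Insert 76: h=6, slot 6 empty → index 6.
Insert 246: h=6, slot 6 occupied → index 7.
Insert 273: h=5, slot 5 empty → index 5.
Insert 824: h=6, slots 6,7 occupied → index 10.
Table: [∅, ∅, ∅, ∅, ∅, 273, 76, 246, ∅, ∅, 824, ∅, ∅, ∅, ∅, ∅, ∅]
Lookup 824: h=6, probe 6,7,10 → found at 10.

3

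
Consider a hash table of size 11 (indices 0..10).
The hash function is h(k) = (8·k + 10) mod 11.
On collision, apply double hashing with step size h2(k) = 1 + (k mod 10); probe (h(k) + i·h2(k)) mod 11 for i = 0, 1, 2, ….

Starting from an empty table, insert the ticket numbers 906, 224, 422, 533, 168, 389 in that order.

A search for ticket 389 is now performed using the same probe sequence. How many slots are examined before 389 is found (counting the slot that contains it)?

Insert 906: h=9, slot 9 empty -> index 9.
Insert 224: h=9, h2=5, slot 9 occupied -> index 3.
Insert 422: h=9, h2=3, slot 9 occupied -> index 1.
Insert 533: h=6, slot 6 empty -> index 6.
Insert 168: h=1, h2=9, slot 1 occupied -> index 10.
Insert 389: h=9, h2=10, slot 9 occupied -> index 8.
Table: [-, 422, -, 224, -, -, 533, -, 389, 906, 168]
Lookup 389: h=9, h2=10, probe 9,8 → found at 8.

2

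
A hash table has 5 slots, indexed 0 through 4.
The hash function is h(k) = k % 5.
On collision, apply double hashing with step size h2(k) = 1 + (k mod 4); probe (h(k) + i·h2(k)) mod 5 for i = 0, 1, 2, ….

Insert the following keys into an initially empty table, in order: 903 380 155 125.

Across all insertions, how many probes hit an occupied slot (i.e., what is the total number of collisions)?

903: h=3 → slot 3
380: h=0 → slot 0
155: h=0, h2=4, probe 0,4 → slot 4
125: h=0, h2=2, probe 0,2 → slot 2
Table: [380, ∅, 125, 903, 155]

2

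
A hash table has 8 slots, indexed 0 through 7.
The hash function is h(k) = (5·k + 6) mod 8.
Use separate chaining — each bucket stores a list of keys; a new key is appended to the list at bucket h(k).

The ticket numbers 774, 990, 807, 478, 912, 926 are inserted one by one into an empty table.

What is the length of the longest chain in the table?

Insert 774: h=4, bucket 4 empty -> new chain.
Insert 990: h=4, bucket 4 nonempty -> append to chain.
Insert 807: h=1, bucket 1 empty -> new chain.
Insert 478: h=4, bucket 4 nonempty -> append to chain.
Insert 912: h=6, bucket 6 empty -> new chain.
Insert 926: h=4, bucket 4 nonempty -> append to chain.
Final buckets:
0: .
1: 807
2: .
3: .
4: 774 -> 990 -> 478 -> 926
5: .
6: 912
7: .

4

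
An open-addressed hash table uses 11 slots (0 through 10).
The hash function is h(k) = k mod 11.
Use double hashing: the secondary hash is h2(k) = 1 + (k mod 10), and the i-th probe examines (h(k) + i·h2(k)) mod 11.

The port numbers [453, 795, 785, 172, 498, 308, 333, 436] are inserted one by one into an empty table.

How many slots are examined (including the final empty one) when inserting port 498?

453 hashes to 2; slot 2 is free → place at 2.
795 hashes to 3; slot 3 is free → place at 3.
785 hashes to 4; slot 4 is free → place at 4.
172 hashes to 7; slot 7 is free → place at 7.
498 hashes to 3, h2=9; 3 taken → place at 1.
308 hashes to 0; slot 0 is free → place at 0.
333 hashes to 3, h2=4; 3,7,0,4 taken → place at 8.
436 hashes to 7, h2=7; 7,3 taken → place at 10.
Table: [308, 498, 453, 795, 785, ∅, ∅, 172, 333, ∅, 436]

2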